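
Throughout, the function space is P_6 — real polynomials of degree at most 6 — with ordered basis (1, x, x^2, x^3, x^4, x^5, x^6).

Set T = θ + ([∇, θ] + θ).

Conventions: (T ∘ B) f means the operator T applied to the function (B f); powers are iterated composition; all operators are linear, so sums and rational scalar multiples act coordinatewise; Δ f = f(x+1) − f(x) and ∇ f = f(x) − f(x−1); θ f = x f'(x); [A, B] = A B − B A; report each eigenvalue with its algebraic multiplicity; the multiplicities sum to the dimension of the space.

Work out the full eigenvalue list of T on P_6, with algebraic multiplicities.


λ = 0 (multiplicity 1), λ = 2 (multiplicity 1), λ = 4 (multiplicity 1), λ = 6 (multiplicity 1), λ = 8 (multiplicity 1), λ = 10 (multiplicity 1), λ = 12 (multiplicity 1)

image of 1: 0
image of x: 2x + 1
image of x^2: 4x^2 + 2x - 2
image of x^3: 6x^3 + 3x^2 - 6x + 3
image of x^4: 8x^4 + 4x^3 - 12x^2 + 12x - 4
image of x^5: 10x^5 + 5x^4 - 20x^3 + 30x^2 - 20x + 5
image of x^6: 12x^6 + 6x^5 - 30x^4 + 60x^3 - 60x^2 + 30x - 6
the matrix is upper triangular; its diagonal is (0, 2, 4, 6, 8, 10, 12)
for a triangular matrix the eigenvalues are the diagonal entries, with algebraic multiplicity their repetition count


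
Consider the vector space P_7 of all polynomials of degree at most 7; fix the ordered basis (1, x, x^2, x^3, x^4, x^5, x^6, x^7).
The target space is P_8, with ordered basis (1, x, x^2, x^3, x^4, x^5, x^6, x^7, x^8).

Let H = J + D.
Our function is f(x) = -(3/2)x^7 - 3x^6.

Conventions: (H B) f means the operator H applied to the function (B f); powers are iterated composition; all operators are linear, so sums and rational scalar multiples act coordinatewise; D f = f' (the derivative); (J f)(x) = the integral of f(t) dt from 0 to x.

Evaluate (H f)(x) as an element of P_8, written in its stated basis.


g(x) = -(3/16)x^8 - (3/7)x^7 - (21/2)x^6 - 18x^5

J f = -(3/16)x^8 - (3/7)x^7
D f = -(21/2)x^6 - 18x^5
(J + D) f = -(3/16)x^8 - (3/7)x^7 - (21/2)x^6 - 18x^5


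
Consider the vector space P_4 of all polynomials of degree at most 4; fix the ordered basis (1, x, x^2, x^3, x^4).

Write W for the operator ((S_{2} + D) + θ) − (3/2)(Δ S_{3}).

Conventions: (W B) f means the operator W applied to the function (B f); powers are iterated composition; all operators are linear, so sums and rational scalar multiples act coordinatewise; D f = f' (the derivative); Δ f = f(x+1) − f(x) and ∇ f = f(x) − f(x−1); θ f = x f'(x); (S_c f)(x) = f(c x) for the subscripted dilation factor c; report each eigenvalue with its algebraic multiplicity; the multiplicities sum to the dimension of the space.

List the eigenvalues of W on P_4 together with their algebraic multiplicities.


λ = 1 (multiplicity 1), λ = 3 (multiplicity 1), λ = 6 (multiplicity 1), λ = 11 (multiplicity 1), λ = 20 (multiplicity 1)

image of 1: 1
image of x: 3x - 7/2
image of x^2: 6x^2 - 25x - 27/2
image of x^3: 11x^3 - (237/2)x^2 - (243/2)x - 81/2
image of x^4: 20x^4 - 482x^3 - 729x^2 - 486x - 243/2
the matrix is upper triangular; its diagonal is (1, 3, 6, 11, 20)
for a triangular matrix the eigenvalues are the diagonal entries, with algebraic multiplicity their repetition count


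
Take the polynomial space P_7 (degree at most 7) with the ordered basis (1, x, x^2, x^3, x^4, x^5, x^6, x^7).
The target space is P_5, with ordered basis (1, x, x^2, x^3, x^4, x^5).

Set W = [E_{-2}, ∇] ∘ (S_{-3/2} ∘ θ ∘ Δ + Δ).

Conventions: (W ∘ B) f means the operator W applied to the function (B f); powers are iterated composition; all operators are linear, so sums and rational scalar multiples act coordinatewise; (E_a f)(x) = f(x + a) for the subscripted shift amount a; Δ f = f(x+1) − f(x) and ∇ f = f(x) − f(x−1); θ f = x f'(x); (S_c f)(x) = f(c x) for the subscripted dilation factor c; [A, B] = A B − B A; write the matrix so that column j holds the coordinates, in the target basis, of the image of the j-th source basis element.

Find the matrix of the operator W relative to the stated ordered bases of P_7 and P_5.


image of 1: 0
image of x: 0
image of x^2: 0
image of x^3: 0
image of x^4: 0
image of x^5: 0
image of x^6: 0
image of x^7: 0
each image's coordinates form column j of the matrix

the matrix is [[0, 0, 0, 0, 0, 0, 0, 0]; [0, 0, 0, 0, 0, 0, 0, 0]; [0, 0, 0, 0, 0, 0, 0, 0]; [0, 0, 0, 0, 0, 0, 0, 0]; [0, 0, 0, 0, 0, 0, 0, 0]; [0, 0, 0, 0, 0, 0, 0, 0]] (rows listed top to bottom)


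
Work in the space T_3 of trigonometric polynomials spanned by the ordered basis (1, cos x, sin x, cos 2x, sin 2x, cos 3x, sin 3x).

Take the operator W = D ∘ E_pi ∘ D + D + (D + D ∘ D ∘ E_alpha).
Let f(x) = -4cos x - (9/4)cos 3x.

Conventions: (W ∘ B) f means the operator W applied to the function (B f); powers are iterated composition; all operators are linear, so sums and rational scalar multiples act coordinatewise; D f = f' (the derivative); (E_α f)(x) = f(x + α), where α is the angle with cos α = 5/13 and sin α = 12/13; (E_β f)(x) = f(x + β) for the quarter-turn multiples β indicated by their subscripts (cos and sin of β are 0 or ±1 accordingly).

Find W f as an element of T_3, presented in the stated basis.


D f = 4sin x + (27/4)sin 3x
E_pi D f = -4sin x - (27/4)sin 3x
D E_pi D f = -4cos x - (81/4)cos 3x
D f = 4sin x + (27/4)sin 3x
D f = 4sin x + (27/4)sin 3x
E_alpha f = -(20/13)cos x + (48/13)sin x + (18315/8788)cos 3x - (1863/2197)sin 3x
D E_alpha f = (48/13)cos x + (20/13)sin x - (5589/2197)cos 3x - (54945/8788)sin 3x
D D E_alpha f = (20/13)cos x - (48/13)sin x - (164835/8788)cos 3x + (16767/2197)sin 3x
(D + D ∘ D ∘ E_alpha) f = (20/13)cos x + (4/13)sin x - (164835/8788)cos 3x + (126387/8788)sin 3x
(D ∘ E_pi ∘ D + D + (D + D ∘ D ∘ E_alpha)) f = -(32/13)cos x + (56/13)sin x - (85698/2197)cos 3x + (92853/4394)sin 3x

the result is g(x) = -(32/13)cos x + (56/13)sin x - (85698/2197)cos 3x + (92853/4394)sin 3x


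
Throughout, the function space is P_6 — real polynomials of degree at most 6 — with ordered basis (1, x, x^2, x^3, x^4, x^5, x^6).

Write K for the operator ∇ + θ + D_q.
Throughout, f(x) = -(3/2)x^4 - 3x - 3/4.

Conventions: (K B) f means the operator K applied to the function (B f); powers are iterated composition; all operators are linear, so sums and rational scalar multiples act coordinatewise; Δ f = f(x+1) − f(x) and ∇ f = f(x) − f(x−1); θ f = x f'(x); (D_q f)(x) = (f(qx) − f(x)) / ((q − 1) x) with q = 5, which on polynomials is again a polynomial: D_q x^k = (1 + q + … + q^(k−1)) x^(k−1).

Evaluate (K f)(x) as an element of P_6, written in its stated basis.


∇ f = -6x^3 + 9x^2 - 6x - 3/2
θ f = -6x^4 - 3x
D_q f = -234x^3 - 3
(∇ + θ + D_q) f = -6x^4 - 240x^3 + 9x^2 - 9x - 9/2

the result is g(x) = -6x^4 - 240x^3 + 9x^2 - 9x - 9/2


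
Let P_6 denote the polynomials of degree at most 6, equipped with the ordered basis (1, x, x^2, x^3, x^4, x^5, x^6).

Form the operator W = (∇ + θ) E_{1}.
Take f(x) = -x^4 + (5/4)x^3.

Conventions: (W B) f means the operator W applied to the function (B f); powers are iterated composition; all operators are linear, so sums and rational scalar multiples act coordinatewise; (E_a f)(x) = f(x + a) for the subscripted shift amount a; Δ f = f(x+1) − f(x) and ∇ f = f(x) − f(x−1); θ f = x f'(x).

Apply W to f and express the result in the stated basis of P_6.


E_{1} f = -x^4 - (11/4)x^3 - (9/4)x^2 - (1/4)x + 1/4
∇ E_{1} f = -4x^3 - (9/4)x^2 - (1/4)x + 1/4
θ E_{1} f = -4x^4 - (33/4)x^3 - (9/2)x^2 - (1/4)x
(∇ + θ) E_{1} f = -4x^4 - (49/4)x^3 - (27/4)x^2 - (1/2)x + 1/4

the image equals g(x) = -4x^4 - (49/4)x^3 - (27/4)x^2 - (1/2)x + 1/4


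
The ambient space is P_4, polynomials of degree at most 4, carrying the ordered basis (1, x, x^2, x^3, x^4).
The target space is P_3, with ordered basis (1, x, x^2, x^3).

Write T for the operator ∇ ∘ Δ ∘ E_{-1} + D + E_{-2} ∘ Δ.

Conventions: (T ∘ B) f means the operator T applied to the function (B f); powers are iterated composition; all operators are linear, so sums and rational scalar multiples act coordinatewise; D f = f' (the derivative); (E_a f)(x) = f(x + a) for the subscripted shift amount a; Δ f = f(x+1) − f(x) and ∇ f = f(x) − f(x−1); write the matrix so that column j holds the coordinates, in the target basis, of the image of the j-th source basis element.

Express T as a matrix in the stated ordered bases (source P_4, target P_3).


image of 1: 0
image of x: 2
image of x^2: 4x - 1
image of x^3: 6x^2 - 3x + 1
image of x^4: 8x^3 - 6x^2 + 4x - 1
each image's coordinates form column j of the matrix

the matrix is [[0, 2, -1, 1, -1]; [0, 0, 4, -3, 4]; [0, 0, 0, 6, -6]; [0, 0, 0, 0, 8]] (rows listed top to bottom)


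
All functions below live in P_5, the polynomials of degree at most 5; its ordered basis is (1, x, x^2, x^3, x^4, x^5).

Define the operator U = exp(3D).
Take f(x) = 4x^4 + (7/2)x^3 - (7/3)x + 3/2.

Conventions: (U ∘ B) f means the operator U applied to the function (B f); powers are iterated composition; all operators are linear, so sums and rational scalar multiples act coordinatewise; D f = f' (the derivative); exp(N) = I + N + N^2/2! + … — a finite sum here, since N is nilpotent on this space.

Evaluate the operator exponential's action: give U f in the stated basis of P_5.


order-1 term: 48x^3 + (63/2)x^2 - 7
order-2 term: 216x^2 + (189/2)x
order-3 term: 432x + 189/2
order-4 term: 324
the series for exp(3D) f terminates at order 4
exp(3D) f = 4x^4 + (103/2)x^3 + (495/2)x^2 + (3145/6)x + 413

the result is g(x) = 4x^4 + (103/2)x^3 + (495/2)x^2 + (3145/6)x + 413


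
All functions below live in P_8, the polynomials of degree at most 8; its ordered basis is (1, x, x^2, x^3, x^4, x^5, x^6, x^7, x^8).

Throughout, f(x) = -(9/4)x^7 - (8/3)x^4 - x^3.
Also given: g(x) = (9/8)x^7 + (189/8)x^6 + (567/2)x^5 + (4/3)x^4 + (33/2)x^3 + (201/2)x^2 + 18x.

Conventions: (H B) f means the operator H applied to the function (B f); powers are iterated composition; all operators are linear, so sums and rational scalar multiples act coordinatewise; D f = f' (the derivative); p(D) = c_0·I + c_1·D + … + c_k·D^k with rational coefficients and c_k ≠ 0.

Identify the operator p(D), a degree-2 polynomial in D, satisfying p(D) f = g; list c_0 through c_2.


D^0 f = -(9/4)x^7 - (8/3)x^4 - x^3
D^1 f = -(63/4)x^6 - (32/3)x^3 - 3x^2
D^2 f = -(189/2)x^5 - 32x^2 - 6x
matching coefficients of g against c_0 f + c_1 Df + … from the top degree down determines the c_i
solution: c_0 = -1/2, c_1 = -3/2, c_2 = -3

p(D) = -(1/2)·I − (3/2)·D − 3·D^2, i.e. c_0 = -1/2, c_1 = -3/2, c_2 = -3


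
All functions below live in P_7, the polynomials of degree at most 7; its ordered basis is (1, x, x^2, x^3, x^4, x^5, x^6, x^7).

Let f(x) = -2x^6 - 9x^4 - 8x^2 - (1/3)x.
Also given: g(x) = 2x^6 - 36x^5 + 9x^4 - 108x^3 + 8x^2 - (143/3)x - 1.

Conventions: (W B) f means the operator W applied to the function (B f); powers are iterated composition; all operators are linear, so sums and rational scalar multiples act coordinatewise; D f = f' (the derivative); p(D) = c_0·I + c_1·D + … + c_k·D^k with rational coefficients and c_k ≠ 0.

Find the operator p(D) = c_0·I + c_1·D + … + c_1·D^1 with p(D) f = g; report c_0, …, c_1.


p(D) = -I + 3·D, i.e. c_0 = -1, c_1 = 3

D^0 f = -2x^6 - 9x^4 - 8x^2 - (1/3)x
D^1 f = -12x^5 - 36x^3 - 16x - 1/3
matching coefficients of g against c_0 f + c_1 Df + … from the top degree down determines the c_i
solution: c_0 = -1, c_1 = 3


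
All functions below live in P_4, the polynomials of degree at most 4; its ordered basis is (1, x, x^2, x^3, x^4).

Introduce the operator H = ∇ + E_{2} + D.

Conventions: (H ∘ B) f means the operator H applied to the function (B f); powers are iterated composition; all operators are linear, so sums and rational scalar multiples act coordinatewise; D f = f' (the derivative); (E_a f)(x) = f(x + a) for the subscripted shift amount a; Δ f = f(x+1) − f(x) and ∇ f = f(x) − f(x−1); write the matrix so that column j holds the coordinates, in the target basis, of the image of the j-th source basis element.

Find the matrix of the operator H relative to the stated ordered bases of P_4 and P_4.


the matrix is [[1, 4, 3, 9, 15]; [0, 1, 8, 9, 36]; [0, 0, 1, 12, 18]; [0, 0, 0, 1, 16]; [0, 0, 0, 0, 1]] (rows listed top to bottom)

image of 1: 1
image of x: x + 4
image of x^2: x^2 + 8x + 3
image of x^3: x^3 + 12x^2 + 9x + 9
image of x^4: x^4 + 16x^3 + 18x^2 + 36x + 15
each image's coordinates form column j of the matrix


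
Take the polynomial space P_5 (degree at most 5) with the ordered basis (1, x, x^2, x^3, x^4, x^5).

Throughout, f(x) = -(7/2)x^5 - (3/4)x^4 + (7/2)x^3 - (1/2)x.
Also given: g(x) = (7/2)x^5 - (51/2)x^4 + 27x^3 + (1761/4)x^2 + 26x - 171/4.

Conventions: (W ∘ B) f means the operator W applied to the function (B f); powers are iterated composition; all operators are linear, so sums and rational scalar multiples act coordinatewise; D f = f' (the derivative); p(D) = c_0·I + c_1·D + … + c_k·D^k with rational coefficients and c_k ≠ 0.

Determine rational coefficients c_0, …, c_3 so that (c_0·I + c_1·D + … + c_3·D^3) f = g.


D^0 f = -(7/2)x^5 - (3/4)x^4 + (7/2)x^3 - (1/2)x
D^1 f = -(35/2)x^4 - 3x^3 + (21/2)x^2 - 1/2
D^2 f = -70x^3 - 9x^2 + 21x
D^3 f = -210x^2 - 18x + 21
matching coefficients of g against c_0 f + c_1 Df + … from the top degree down determines the c_i
solution: c_0 = -1, c_1 = 3/2, c_2 = -1/2, c_3 = -2

c_0 = -1, c_1 = 3/2, c_2 = -1/2, c_3 = -2


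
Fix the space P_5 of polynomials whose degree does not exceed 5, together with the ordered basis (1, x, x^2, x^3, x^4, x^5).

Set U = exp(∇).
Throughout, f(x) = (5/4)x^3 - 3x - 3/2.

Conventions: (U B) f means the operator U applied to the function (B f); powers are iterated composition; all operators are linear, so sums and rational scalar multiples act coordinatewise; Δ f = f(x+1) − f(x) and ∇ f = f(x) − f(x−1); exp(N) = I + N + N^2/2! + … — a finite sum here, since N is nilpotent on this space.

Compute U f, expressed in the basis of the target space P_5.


the result is g(x) = (5/4)x^3 + (15/4)x^2 - 3x - 23/4

order-1 term: (15/4)x^2 - (15/4)x - 7/4
order-2 term: (15/4)x - 15/4
order-3 term: 5/4
the series for exp(∇) f terminates at order 3
exp(∇) f = (5/4)x^3 + (15/4)x^2 - 3x - 23/4


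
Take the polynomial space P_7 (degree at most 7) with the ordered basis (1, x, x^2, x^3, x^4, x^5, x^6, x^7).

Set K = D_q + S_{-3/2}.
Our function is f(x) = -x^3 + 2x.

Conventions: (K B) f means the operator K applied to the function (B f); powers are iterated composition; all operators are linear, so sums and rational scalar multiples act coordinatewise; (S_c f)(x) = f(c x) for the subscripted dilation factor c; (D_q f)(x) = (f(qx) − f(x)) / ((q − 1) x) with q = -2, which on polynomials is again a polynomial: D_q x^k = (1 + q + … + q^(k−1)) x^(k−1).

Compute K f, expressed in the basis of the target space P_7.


D_q f = -3x^2 + 2
S_{-3/2} f = (27/8)x^3 - 3x
(D_q + S_{-3/2}) f = (27/8)x^3 - 3x^2 - 3x + 2

the image equals g(x) = (27/8)x^3 - 3x^2 - 3x + 2


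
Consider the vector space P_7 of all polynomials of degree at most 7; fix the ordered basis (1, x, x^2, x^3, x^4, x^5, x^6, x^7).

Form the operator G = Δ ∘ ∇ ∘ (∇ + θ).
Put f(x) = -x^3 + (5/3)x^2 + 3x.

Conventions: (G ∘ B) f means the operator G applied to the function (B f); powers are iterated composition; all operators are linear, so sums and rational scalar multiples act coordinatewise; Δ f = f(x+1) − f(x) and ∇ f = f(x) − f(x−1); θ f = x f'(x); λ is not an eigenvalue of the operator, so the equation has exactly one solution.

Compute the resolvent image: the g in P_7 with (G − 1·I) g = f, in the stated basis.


write g with unknown coordinates in the stated basis and equate coefficients in (G − 1·I) g = f
solving from the highest basis element down gives g = x^3 - (5/3)x^2 + 15x - 2/3
check: G g = 18x - 2/3
so G g − 1·g = -x^3 + (5/3)x^2 + 3x = f ✓

the image equals g(x) = x^3 - (5/3)x^2 + 15x - 2/3


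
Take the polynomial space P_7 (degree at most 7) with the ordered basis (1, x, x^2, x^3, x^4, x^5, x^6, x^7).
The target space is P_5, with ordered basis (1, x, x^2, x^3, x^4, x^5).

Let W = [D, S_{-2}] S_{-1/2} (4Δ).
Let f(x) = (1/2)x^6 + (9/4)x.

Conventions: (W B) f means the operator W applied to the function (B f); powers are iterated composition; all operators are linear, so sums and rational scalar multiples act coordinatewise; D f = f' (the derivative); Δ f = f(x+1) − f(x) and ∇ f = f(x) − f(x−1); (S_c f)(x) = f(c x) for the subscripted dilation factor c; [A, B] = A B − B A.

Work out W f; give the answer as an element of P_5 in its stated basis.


Δ f = 3x^5 + (15/2)x^4 + 10x^3 + (15/2)x^2 + 3x + 11/4
(4Δ) f = 12x^5 + 30x^4 + 40x^3 + 30x^2 + 12x + 11
S_{-1/2} (4Δ) f = -(3/8)x^5 + (15/8)x^4 - 5x^3 + (15/2)x^2 - 6x + 11
S_{-2} S_{-1/2} (4Δ) f = 12x^5 + 30x^4 + 40x^3 + 30x^2 + 12x + 11
D S_{-2} S_{-1/2} (4Δ) f = 60x^4 + 120x^3 + 120x^2 + 60x + 12
D S_{-1/2} (4Δ) f = -(15/8)x^4 + (15/2)x^3 - 15x^2 + 15x - 6
S_{-2} D S_{-1/2} (4Δ) f = -30x^4 - 60x^3 - 60x^2 - 30x - 6
[D, S_{-2}] S_{-1/2} (4Δ) f = 90x^4 + 180x^3 + 180x^2 + 90x + 18

the image equals g(x) = 90x^4 + 180x^3 + 180x^2 + 90x + 18


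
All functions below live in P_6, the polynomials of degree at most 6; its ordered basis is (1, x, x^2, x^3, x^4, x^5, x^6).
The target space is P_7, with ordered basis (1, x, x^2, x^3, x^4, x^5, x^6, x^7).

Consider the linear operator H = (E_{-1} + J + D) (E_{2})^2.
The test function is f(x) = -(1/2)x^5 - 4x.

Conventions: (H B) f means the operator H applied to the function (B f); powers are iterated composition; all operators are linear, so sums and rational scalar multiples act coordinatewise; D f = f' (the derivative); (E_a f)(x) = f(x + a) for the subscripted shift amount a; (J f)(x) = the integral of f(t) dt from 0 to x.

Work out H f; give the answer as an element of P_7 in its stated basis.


the result is g(x) = -(1/12)x^6 - (5/2)x^5 - 30x^4 - (575/3)x^3 - 697x^2 - (2749/2)x - 1555/2

E_{2} f = -(1/2)x^5 - 5x^4 - 20x^3 - 40x^2 - 44x - 24
E_{2} E_{2} f = -(1/2)x^5 - 10x^4 - 80x^3 - 320x^2 - 644x - 528
E_{-1} (E_{2})^2 f = -(1/2)x^5 - (15/2)x^4 - 45x^3 - 135x^2 - (413/2)x - 267/2
J (E_{2})^2 f = -(1/12)x^6 - 2x^5 - 20x^4 - (320/3)x^3 - 322x^2 - 528x
D (E_{2})^2 f = -(5/2)x^4 - 40x^3 - 240x^2 - 640x - 644
(E_{-1} + J + D) (E_{2})^2 f = -(1/12)x^6 - (5/2)x^5 - 30x^4 - (575/3)x^3 - 697x^2 - (2749/2)x - 1555/2


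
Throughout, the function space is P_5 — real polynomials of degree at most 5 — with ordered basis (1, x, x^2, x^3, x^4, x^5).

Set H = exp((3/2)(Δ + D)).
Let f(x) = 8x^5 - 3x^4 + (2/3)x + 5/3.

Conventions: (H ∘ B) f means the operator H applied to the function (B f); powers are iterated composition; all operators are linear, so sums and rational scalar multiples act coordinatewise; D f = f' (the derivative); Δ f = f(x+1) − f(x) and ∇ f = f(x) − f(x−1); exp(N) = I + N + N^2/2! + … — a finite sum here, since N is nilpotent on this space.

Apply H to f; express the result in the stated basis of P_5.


order-1 term: 120x^4 + 84x^3 + 93x^2 + 42x + 19/2
order-2 term: 720x^3 + 918x^2 + 828x + 1143/4
order-3 term: 2160x^2 + 2916x + 1647
order-4 term: 3240x + 2997
order-5 term: 1944
the series for exp((3/2)(Δ + D)) f terminates at order 5
exp((3/2)(Δ + D)) f = 8x^5 + 117x^4 + 804x^3 + 3171x^2 + (21080/3)x + 82619/12

g(x) = 8x^5 + 117x^4 + 804x^3 + 3171x^2 + (21080/3)x + 82619/12


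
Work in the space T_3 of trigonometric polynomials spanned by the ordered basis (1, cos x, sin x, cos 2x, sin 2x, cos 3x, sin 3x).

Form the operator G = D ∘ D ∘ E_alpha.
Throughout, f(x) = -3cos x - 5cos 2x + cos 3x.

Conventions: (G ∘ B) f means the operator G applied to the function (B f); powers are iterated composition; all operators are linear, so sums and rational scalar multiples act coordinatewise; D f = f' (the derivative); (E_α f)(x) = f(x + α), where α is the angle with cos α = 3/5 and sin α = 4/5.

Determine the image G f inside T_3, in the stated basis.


E_alpha f = -(9/5)cos x + (12/5)sin x + (7/5)cos 2x + (24/5)sin 2x - (117/125)cos 3x - (44/125)sin 3x
D E_alpha f = (12/5)cos x + (9/5)sin x + (48/5)cos 2x - (14/5)sin 2x - (132/125)cos 3x + (351/125)sin 3x
D D E_alpha f = (9/5)cos x - (12/5)sin x - (28/5)cos 2x - (96/5)sin 2x + (1053/125)cos 3x + (396/125)sin 3x

g(x) = (9/5)cos x - (12/5)sin x - (28/5)cos 2x - (96/5)sin 2x + (1053/125)cos 3x + (396/125)sin 3x


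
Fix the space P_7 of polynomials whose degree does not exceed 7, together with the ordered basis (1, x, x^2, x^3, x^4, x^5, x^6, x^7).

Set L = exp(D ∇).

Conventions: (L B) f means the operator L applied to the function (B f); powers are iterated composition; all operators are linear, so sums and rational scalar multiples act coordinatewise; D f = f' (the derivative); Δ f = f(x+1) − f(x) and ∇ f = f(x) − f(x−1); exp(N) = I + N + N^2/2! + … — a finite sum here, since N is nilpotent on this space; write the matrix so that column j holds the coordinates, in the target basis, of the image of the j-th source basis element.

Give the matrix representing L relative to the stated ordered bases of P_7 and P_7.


the matrix is [[1, 0, 2, -3, 16, -65, 336, -1897]; [0, 1, 0, 6, -12, 80, -390, 2352]; [0, 0, 1, 0, 12, -30, 240, -1365]; [0, 0, 0, 1, 0, 20, -60, 560]; [0, 0, 0, 0, 1, 0, 30, -105]; [0, 0, 0, 0, 0, 1, 0, 42]; [0, 0, 0, 0, 0, 0, 1, 0]; [0, 0, 0, 0, 0, 0, 0, 1]] (rows listed top to bottom)

image of 1: 1
image of x: x
image of x^2: x^2 + 2
image of x^3: x^3 + 6x - 3
image of x^4: x^4 + 12x^2 - 12x + 16
image of x^5: x^5 + 20x^3 - 30x^2 + 80x - 65
image of x^6: x^6 + 30x^4 - 60x^3 + 240x^2 - 390x + 336
image of x^7: x^7 + 42x^5 - 105x^4 + 560x^3 - 1365x^2 + 2352x - 1897
each image's coordinates form column j of the matrix


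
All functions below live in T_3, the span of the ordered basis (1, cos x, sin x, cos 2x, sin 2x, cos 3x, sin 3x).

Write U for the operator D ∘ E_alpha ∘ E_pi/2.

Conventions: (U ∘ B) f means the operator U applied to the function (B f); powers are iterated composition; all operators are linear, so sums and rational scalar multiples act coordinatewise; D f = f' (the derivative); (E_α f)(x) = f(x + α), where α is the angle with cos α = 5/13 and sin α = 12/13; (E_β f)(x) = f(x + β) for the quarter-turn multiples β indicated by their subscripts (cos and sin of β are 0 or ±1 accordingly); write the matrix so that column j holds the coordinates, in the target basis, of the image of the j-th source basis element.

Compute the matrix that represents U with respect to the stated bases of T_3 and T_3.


image of 1: 0
image of cos x: -(5/13)cos x + (12/13)sin x
image of sin x: -(12/13)cos x - (5/13)sin x
image of cos 2x: (240/169)cos 2x - (238/169)sin 2x
image of sin 2x: (238/169)cos 2x + (240/169)sin 2x
image of cos 3x: -(6105/2197)cos 3x + (2484/2197)sin 3x
image of sin 3x: -(2484/2197)cos 3x - (6105/2197)sin 3x
each image's coordinates form column j of the matrix

the matrix is [[0, 0, 0, 0, 0, 0, 0]; [0, -5/13, -12/13, 0, 0, 0, 0]; [0, 12/13, -5/13, 0, 0, 0, 0]; [0, 0, 0, 240/169, 238/169, 0, 0]; [0, 0, 0, -238/169, 240/169, 0, 0]; [0, 0, 0, 0, 0, -6105/2197, -2484/2197]; [0, 0, 0, 0, 0, 2484/2197, -6105/2197]] (rows listed top to bottom)


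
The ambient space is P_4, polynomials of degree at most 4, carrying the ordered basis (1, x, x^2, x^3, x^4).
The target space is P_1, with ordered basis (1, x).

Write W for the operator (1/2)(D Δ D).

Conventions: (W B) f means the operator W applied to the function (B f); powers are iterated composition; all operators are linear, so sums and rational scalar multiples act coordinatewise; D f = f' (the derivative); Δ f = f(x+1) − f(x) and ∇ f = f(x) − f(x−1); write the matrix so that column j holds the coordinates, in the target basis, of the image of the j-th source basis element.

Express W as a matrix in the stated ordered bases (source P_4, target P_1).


image of 1: 0
image of x: 0
image of x^2: 0
image of x^3: 3
image of x^4: 12x + 6
each image's coordinates form column j of the matrix

the matrix is [[0, 0, 0, 3, 6]; [0, 0, 0, 0, 12]] (rows listed top to bottom)


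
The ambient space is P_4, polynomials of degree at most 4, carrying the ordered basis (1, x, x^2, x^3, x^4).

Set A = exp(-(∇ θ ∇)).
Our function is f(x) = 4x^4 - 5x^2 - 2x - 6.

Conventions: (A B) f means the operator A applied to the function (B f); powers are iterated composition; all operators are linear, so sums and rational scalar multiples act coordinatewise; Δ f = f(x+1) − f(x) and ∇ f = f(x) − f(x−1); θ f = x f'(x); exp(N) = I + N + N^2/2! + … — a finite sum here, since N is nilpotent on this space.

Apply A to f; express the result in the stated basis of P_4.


order-1 term: -144x^2 + 240x - 102
order-2 term: 144
the series for exp(-(∇ θ ∇)) f terminates at order 2
exp(-(∇ θ ∇)) f = 4x^4 - 149x^2 + 238x + 36

the result is g(x) = 4x^4 - 149x^2 + 238x + 36


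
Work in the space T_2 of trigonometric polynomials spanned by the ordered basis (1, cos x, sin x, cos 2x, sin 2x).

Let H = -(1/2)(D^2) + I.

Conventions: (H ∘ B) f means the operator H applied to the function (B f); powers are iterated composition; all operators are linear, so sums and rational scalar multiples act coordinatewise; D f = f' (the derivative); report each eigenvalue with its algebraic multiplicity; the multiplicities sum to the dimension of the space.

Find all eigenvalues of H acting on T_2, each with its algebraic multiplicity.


image of 1: 1
image of cos x: (3/2)cos x
image of sin x: (3/2)sin x
image of cos 2x: 3cos 2x
image of sin 2x: 3sin 2x
the matrix is diagonal; its diagonal is (1, 3/2, 3/2, 3, 3)
for a triangular matrix the eigenvalues are the diagonal entries, with algebraic multiplicity their repetition count

λ = 1 (multiplicity 1), λ = 3/2 (multiplicity 2), λ = 3 (multiplicity 2)


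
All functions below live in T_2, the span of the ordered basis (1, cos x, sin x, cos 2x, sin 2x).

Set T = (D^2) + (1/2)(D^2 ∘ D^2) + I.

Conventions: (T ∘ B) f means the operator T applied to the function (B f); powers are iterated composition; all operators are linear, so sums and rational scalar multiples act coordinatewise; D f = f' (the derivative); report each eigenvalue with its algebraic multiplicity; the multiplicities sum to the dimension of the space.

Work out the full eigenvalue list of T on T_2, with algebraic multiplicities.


λ = 1/2 (multiplicity 2), λ = 1 (multiplicity 1), λ = 5 (multiplicity 2)

image of 1: 1
image of cos x: (1/2)cos x
image of sin x: (1/2)sin x
image of cos 2x: 5cos 2x
image of sin 2x: 5sin 2x
the matrix is diagonal; its diagonal is (1, 1/2, 1/2, 5, 5)
for a triangular matrix the eigenvalues are the diagonal entries, with algebraic multiplicity their repetition count


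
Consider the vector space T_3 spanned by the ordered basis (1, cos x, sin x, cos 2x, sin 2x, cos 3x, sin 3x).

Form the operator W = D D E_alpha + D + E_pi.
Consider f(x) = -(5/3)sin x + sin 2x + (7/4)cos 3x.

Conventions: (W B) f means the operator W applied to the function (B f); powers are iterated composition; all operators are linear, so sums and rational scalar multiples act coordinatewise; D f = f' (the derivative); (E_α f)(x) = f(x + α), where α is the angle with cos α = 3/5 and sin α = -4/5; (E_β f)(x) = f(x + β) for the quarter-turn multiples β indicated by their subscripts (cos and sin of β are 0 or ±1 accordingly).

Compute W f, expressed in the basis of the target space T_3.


g(x) = -3cos x + (8/3)sin x + (146/25)cos 2x + (53/25)sin 2x + (1624/125)cos 3x - (5397/500)sin 3x

E_alpha f = (4/3)cos x - sin x - (24/25)cos 2x - (7/25)sin 2x - (819/500)cos 3x + (77/125)sin 3x
D E_alpha f = -cos x - (4/3)sin x - (14/25)cos 2x + (48/25)sin 2x + (231/125)cos 3x + (2457/500)sin 3x
D D E_alpha f = -(4/3)cos x + sin x + (96/25)cos 2x + (28/25)sin 2x + (7371/500)cos 3x - (693/125)sin 3x
D f = -(5/3)cos x + 2cos 2x - (21/4)sin 3x
E_pi f = (5/3)sin x + sin 2x - (7/4)cos 3x
(D D E_alpha + D + E_pi) f = -3cos x + (8/3)sin x + (146/25)cos 2x + (53/25)sin 2x + (1624/125)cos 3x - (5397/500)sin 3x


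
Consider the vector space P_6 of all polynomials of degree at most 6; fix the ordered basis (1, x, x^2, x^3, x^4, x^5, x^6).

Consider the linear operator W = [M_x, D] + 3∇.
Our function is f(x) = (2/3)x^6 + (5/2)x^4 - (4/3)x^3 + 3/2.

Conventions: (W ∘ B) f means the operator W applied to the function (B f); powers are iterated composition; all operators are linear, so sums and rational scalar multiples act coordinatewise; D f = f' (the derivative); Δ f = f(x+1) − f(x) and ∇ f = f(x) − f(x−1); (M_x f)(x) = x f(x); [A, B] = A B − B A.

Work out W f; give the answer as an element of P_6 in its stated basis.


the image equals g(x) = -(2/3)x^6 + 12x^5 - (65/2)x^4 + (214/3)x^3 - 87x^2 + 54x - 15

D f = 4x^5 + 10x^3 - 4x^2
M_x D f = 4x^6 + 10x^4 - 4x^3
M_x f = (2/3)x^7 + (5/2)x^5 - (4/3)x^4 + (3/2)x
D M_x f = (14/3)x^6 + (25/2)x^4 - (16/3)x^3 + 3/2
[M_x, D] f = -(2/3)x^6 - (5/2)x^4 + (4/3)x^3 - 3/2
∇ f = 4x^5 - 10x^4 + (70/3)x^3 - 29x^2 + 18x - 9/2
(3∇) f = 12x^5 - 30x^4 + 70x^3 - 87x^2 + 54x - 27/2
([M_x, D] + 3∇) f = -(2/3)x^6 + 12x^5 - (65/2)x^4 + (214/3)x^3 - 87x^2 + 54x - 15


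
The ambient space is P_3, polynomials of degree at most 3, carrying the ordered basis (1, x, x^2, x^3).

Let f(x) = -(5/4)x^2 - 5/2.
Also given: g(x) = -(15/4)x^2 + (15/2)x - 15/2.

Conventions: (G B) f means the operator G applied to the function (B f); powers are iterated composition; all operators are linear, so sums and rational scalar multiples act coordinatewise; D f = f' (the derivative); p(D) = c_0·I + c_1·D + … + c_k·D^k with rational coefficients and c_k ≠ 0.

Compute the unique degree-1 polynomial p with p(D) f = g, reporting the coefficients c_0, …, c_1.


D^0 f = -(5/4)x^2 - 5/2
D^1 f = -(5/2)x
matching coefficients of g against c_0 f + c_1 Df + … from the top degree down determines the c_i
solution: c_0 = 3, c_1 = -3

p(D) = 3·I − 3·D, i.e. c_0 = 3, c_1 = -3


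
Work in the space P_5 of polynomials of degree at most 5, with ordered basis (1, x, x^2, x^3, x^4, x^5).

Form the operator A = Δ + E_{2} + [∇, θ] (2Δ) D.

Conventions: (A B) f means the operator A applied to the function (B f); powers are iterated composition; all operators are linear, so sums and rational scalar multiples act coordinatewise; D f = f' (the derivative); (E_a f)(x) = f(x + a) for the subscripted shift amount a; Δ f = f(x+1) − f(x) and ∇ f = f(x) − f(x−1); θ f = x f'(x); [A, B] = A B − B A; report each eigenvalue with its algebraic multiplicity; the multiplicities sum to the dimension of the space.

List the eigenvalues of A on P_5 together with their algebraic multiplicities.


image of 1: 1
image of x: x + 3
image of x^2: x^2 + 6x + 5
image of x^3: x^3 + 9x^2 + 15x + 21
image of x^4: x^4 + 12x^3 + 30x^2 + 84x - 7
image of x^5: x^5 + 15x^4 + 50x^3 + 210x^2 - 35x + 73
the matrix is upper triangular; its diagonal is (1, 1, 1, 1, 1, 1)
for a triangular matrix the eigenvalues are the diagonal entries, with algebraic multiplicity their repetition count

λ = 1 (multiplicity 6)


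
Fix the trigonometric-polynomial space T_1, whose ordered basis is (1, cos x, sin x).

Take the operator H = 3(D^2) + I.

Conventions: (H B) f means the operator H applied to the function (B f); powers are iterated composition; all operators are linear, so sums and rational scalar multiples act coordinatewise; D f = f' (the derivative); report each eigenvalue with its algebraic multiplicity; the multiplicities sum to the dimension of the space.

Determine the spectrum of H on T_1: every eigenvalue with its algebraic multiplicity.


λ = -2 (multiplicity 2), λ = 1 (multiplicity 1)

image of 1: 1
image of cos x: -2cos x
image of sin x: -2sin x
the matrix is diagonal; its diagonal is (1, -2, -2)
for a triangular matrix the eigenvalues are the diagonal entries, with algebraic multiplicity their repetition count


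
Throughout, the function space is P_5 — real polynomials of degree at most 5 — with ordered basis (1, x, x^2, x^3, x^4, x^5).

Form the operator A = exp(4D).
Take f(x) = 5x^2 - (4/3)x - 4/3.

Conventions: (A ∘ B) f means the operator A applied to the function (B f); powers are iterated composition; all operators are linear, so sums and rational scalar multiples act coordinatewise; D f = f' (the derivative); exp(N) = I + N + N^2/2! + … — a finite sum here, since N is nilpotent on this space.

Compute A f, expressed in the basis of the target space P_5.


order-1 term: 40x - 16/3
order-2 term: 80
the series for exp(4D) f terminates at order 2
exp(4D) f = 5x^2 + (116/3)x + 220/3

g(x) = 5x^2 + (116/3)x + 220/3


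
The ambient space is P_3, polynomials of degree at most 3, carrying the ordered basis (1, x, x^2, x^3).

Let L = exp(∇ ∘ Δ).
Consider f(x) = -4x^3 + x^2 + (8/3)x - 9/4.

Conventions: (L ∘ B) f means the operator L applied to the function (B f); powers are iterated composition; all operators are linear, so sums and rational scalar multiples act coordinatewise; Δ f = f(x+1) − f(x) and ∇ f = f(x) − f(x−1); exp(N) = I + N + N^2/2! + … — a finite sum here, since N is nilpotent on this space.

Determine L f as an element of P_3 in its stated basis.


order-1 term: -24x + 2
the series for exp(∇ ∘ Δ) f terminates at order 1
exp(∇ ∘ Δ) f = -4x^3 + x^2 - (64/3)x - 1/4

g(x) = -4x^3 + x^2 - (64/3)x - 1/4


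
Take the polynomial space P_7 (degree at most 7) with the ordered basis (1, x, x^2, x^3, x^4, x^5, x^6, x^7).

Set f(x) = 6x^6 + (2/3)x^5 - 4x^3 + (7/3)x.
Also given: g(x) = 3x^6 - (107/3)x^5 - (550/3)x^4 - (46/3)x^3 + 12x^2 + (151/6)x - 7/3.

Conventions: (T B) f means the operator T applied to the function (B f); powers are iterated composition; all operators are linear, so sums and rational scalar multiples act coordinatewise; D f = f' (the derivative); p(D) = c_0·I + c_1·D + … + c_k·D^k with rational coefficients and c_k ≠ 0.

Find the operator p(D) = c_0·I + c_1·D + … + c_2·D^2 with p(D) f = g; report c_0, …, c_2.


c_0 = 1/2, c_1 = -1, c_2 = -1

D^0 f = 6x^6 + (2/3)x^5 - 4x^3 + (7/3)x
D^1 f = 36x^5 + (10/3)x^4 - 12x^2 + 7/3
D^2 f = 180x^4 + (40/3)x^3 - 24x
matching coefficients of g against c_0 f + c_1 Df + … from the top degree down determines the c_i
solution: c_0 = 1/2, c_1 = -1, c_2 = -1


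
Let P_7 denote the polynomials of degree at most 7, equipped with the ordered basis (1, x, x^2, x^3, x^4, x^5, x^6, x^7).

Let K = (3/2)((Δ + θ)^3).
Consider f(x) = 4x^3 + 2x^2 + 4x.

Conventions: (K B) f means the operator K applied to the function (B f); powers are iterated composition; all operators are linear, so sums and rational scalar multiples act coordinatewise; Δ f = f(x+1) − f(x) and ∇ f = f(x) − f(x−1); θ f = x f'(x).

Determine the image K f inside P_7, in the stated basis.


g(x) = 162x^3 + 366x^2 + 498x + 288

Δ f = 12x^2 + 16x + 10
θ f = 12x^3 + 4x^2 + 4x
(Δ + θ) f = 12x^3 + 16x^2 + 20x + 10
Δ (Δ + θ) f = 36x^2 + 68x + 48
θ (Δ + θ) f = 36x^3 + 32x^2 + 20x
(Δ + θ) (Δ + θ) f = 36x^3 + 68x^2 + 88x + 48
Δ (Δ + θ) (Δ + θ) f = 108x^2 + 244x + 192
θ (Δ + θ) (Δ + θ) f = 108x^3 + 136x^2 + 88x
(Δ + θ) (Δ + θ) (Δ + θ) f = 108x^3 + 244x^2 + 332x + 192
((3/2)((Δ + θ)^3)) f = 162x^3 + 366x^2 + 498x + 288


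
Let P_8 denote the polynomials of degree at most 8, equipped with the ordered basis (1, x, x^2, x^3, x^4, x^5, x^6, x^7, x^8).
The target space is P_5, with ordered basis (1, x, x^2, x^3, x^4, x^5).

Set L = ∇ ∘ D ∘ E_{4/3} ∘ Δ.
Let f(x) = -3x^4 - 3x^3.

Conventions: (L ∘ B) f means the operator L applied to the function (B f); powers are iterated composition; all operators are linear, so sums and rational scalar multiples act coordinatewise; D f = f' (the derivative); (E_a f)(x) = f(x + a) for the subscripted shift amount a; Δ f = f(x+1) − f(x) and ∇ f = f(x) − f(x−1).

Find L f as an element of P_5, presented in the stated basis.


Δ f = -12x^3 - 27x^2 - 21x - 6
E_{4/3} Δ f = -12x^3 - 75x^2 - 157x - 994/9
D E_{4/3} Δ f = -36x^2 - 150x - 157
∇ (D ∘ E_{4/3}) Δ f = -72x - 114

g(x) = -72x - 114


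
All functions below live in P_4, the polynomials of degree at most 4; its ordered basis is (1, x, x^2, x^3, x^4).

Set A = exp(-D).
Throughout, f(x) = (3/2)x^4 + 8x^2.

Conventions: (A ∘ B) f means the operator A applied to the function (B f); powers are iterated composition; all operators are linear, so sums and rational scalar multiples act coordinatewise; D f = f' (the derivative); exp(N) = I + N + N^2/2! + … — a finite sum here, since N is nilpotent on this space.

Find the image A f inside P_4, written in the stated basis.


g(x) = (3/2)x^4 - 6x^3 + 17x^2 - 22x + 19/2

order-1 term: -6x^3 - 16x
order-2 term: 9x^2 + 8
order-3 term: -6x
order-4 term: 3/2
the series for exp(-D) f terminates at order 4
exp(-D) f = (3/2)x^4 - 6x^3 + 17x^2 - 22x + 19/2


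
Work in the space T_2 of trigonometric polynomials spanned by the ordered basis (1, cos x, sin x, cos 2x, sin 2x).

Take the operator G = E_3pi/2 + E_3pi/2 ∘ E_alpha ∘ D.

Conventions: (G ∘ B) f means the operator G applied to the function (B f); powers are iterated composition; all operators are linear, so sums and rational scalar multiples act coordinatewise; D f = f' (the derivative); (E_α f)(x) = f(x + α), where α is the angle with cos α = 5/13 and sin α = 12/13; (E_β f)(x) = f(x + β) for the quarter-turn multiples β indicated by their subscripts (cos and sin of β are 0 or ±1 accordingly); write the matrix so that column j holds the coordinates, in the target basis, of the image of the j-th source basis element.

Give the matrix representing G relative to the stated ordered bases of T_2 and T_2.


the matrix is [[1, 0, 0, 0, 0]; [0, 5/13, -1/13, 0, 0]; [0, 1/13, 5/13, 0, 0]; [0, 0, 0, 71/169, 238/169]; [0, 0, 0, -238/169, 71/169]] (rows listed top to bottom)

image of 1: 1
image of cos x: (5/13)cos x + (1/13)sin x
image of sin x: -(1/13)cos x + (5/13)sin x
image of cos 2x: (71/169)cos 2x - (238/169)sin 2x
image of sin 2x: (238/169)cos 2x + (71/169)sin 2x
each image's coordinates form column j of the matrix


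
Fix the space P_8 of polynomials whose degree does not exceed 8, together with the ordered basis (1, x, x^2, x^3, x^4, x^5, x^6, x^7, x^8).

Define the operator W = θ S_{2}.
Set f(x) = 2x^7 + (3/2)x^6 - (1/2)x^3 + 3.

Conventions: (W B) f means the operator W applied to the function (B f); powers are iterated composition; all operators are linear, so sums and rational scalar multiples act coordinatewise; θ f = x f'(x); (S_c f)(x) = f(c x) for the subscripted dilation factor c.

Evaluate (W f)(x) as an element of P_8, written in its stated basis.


S_{2} f = 256x^7 + 96x^6 - 4x^3 + 3
θ S_{2} f = 1792x^7 + 576x^6 - 12x^3

g(x) = 1792x^7 + 576x^6 - 12x^3


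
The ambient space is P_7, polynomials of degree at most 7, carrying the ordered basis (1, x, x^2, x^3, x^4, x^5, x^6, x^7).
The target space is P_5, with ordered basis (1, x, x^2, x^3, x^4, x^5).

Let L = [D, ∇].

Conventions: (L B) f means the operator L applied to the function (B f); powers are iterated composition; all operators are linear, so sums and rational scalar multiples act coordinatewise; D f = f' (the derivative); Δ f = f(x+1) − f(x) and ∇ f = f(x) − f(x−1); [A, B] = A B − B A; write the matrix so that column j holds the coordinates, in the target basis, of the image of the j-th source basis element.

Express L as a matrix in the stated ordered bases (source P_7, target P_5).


image of 1: 0
image of x: 0
image of x^2: 0
image of x^3: 0
image of x^4: 0
image of x^5: 0
image of x^6: 0
image of x^7: 0
each image's coordinates form column j of the matrix

the matrix is [[0, 0, 0, 0, 0, 0, 0, 0]; [0, 0, 0, 0, 0, 0, 0, 0]; [0, 0, 0, 0, 0, 0, 0, 0]; [0, 0, 0, 0, 0, 0, 0, 0]; [0, 0, 0, 0, 0, 0, 0, 0]; [0, 0, 0, 0, 0, 0, 0, 0]] (rows listed top to bottom)


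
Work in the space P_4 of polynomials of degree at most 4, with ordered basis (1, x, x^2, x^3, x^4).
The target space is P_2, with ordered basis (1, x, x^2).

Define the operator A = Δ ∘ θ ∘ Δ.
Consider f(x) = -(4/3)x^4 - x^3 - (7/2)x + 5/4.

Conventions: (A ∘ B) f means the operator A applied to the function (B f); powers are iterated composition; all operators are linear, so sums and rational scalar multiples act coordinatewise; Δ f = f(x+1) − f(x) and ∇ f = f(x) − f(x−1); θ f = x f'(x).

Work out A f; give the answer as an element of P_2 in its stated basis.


Δ f = -(16/3)x^3 - 11x^2 - (25/3)x - 35/6
θ Δ f = -16x^3 - 22x^2 - (25/3)x
Δ θ Δ f = -48x^2 - 92x - 139/3

the image equals g(x) = -48x^2 - 92x - 139/3
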